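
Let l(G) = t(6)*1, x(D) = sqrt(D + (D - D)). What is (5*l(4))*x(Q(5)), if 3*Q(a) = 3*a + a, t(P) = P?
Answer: 20*sqrt(15) ≈ 77.460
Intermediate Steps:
Q(a) = 4*a/3 (Q(a) = (3*a + a)/3 = (4*a)/3 = 4*a/3)
x(D) = sqrt(D) (x(D) = sqrt(D + 0) = sqrt(D))
l(G) = 6 (l(G) = 6*1 = 6)
(5*l(4))*x(Q(5)) = (5*6)*sqrt((4/3)*5) = 30*sqrt(20/3) = 30*(2*sqrt(15)/3) = 20*sqrt(15)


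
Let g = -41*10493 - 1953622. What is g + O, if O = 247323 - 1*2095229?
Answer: -4231741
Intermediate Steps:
O = -1847906 (O = 247323 - 2095229 = -1847906)
g = -2383835 (g = -430213 - 1953622 = -2383835)
g + O = -2383835 - 1847906 = -4231741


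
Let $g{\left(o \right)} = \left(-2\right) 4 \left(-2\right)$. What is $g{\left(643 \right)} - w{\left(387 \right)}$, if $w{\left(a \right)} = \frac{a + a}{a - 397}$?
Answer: $\frac{467}{5} \approx 93.4$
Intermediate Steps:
$w{\left(a \right)} = \frac{2 a}{-397 + a}$
$g{\left(o \right)} = 16$ ($g{\left(o \right)} = \left(-8\right) \left(-2\right) = 16$)
$g{\left(643 \right)} - w{\left(387 \right)} = 16 - 2 \cdot 387 \frac{1}{-397 + 387} = 16 - 2 \cdot 387 \frac{1}{-10} = 16 - 2 \cdot 387 \left(- \frac{1}{10}\right) = 16 - - \frac{387}{5} = 16 + \frac{387}{5} = \frac{467}{5}$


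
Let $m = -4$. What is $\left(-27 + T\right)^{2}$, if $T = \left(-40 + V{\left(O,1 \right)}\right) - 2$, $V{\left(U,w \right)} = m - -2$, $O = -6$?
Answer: $5041$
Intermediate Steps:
$V{\left(U,w \right)} = -2$ ($V{\left(U,w \right)} = -4 - -2 = -4 + 2 = -2$)
$T = -44$ ($T = \left(-40 - 2\right) - 2 = -42 - 2 = -44$)
$\left(-27 + T\right)^{2} = \left(-27 - 44\right)^{2} = \left(-71\right)^{2} = 5041$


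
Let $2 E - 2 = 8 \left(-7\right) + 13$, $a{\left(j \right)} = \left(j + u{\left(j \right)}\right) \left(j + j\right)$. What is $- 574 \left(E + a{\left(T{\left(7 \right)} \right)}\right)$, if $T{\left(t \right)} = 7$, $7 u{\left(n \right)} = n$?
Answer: $-52521$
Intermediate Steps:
$u{\left(n \right)} = \frac{n}{7}$
$a{\left(j \right)} = \frac{16 j^{2}}{7}$ ($a{\left(j \right)} = \left(j + \frac{j}{7}\right) \left(j + j\right) = \frac{8 j}{7} \cdot 2 j = \frac{16 j^{2}}{7}$)
$E = - \frac{41}{2}$ ($E = 1 + \frac{8 \left(-7\right) + 13}{2} = 1 + \frac{-56 + 13}{2} = 1 + \frac{1}{2} \left(-43\right) = 1 - \frac{43}{2} = - \frac{41}{2} \approx -20.5$)
$- 574 \left(E + a{\left(T{\left(7 \right)} \right)}\right) = - 574 \left(- \frac{41}{2} + \frac{16 \cdot 7^{2}}{7}\right) = - 574 \left(- \frac{41}{2} + \frac{16}{7} \cdot 49\right) = - 574 \left(- \frac{41}{2} + 112\right) = \left(-574\right) \frac{183}{2} = -52521$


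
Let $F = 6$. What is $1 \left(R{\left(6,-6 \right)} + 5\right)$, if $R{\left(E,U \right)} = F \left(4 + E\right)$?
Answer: $65$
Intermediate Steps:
$R{\left(E,U \right)} = 24 + 6 E$ ($R{\left(E,U \right)} = 6 \left(4 + E\right) = 24 + 6 E$)
$1 \left(R{\left(6,-6 \right)} + 5\right) = 1 \left(\left(24 + 6 \cdot 6\right) + 5\right) = 1 \left(\left(24 + 36\right) + 5\right) = 1 \left(60 + 5\right) = 1 \cdot 65 = 65$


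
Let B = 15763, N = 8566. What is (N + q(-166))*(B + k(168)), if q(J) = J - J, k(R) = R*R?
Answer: 376792642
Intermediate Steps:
k(R) = R²
q(J) = 0
(N + q(-166))*(B + k(168)) = (8566 + 0)*(15763 + 168²) = 8566*(15763 + 28224) = 8566*43987 = 376792642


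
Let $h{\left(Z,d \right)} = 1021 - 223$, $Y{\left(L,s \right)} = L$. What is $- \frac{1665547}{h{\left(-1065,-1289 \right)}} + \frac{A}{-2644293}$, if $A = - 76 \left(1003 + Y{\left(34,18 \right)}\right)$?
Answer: $- \frac{489347931255}{234460646} \approx -2087.1$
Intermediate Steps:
$h{\left(Z,d \right)} = 798$ ($h{\left(Z,d \right)} = 1021 - 223 = 798$)
$A = -78812$ ($A = - 76 \left(1003 + 34\right) = \left(-76\right) 1037 = -78812$)
$- \frac{1665547}{h{\left(-1065,-1289 \right)}} + \frac{A}{-2644293} = - \frac{1665547}{798} - \frac{78812}{-2644293} = \left(-1665547\right) \frac{1}{798} - - \frac{78812}{2644293} = - \frac{1665547}{798} + \frac{78812}{2644293} = - \frac{489347931255}{234460646}$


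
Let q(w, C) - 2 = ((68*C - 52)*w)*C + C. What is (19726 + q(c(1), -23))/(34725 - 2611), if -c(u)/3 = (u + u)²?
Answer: -426311/32114 ≈ -13.275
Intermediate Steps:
c(u) = -12*u² (c(u) = -3*(u + u)² = -3*4*u² = -12*u²)
q(w, C) = 2 + C + C*w*(-52 + 68*C) (q(w, C) = 2 + (((68*C - 52)*w)*C + C) = 2 + (((-52 + 68*C)*w)*C + C) = 2 + ((w*(-52 + 68*C))*C + C) = 2 + (C*w*(-52 + 68*C) + C) = 2 + (C + C*w*(-52 + 68*C)) = 2 + C + C*w*(-52 + 68*C))
(19726 + q(c(1), -23))/(34725 - 2611) = (19726 + (2 - 23 - 52*(-23)*(-12*1²) + 68*(-12*1²)*(-23)²))/(34725 - 2611) = (19726 + (2 - 23 - 52*(-23)*(-12*1) + 68*(-12*1)*529))/32114 = (19726 + (2 - 23 - 52*(-23)*(-12) + 68*(-12)*529))*(1/32114) = (19726 + (2 - 23 - 14352 - 431664))*(1/32114) = (19726 - 446037)*(1/32114) = -426311*1/32114 = -426311/32114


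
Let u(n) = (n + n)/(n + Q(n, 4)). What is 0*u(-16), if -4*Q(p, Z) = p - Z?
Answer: 0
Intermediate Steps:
Q(p, Z) = -p/4 + Z/4 (Q(p, Z) = -(p - Z)/4 = -p/4 + Z/4)
u(n) = 2*n/(1 + 3*n/4) (u(n) = (n + n)/(n + (-n/4 + (1/4)*4)) = (2*n)/(n + (-n/4 + 1)) = (2*n)/(n + (1 - n/4)) = (2*n)/(1 + 3*n/4) = 2*n/(1 + 3*n/4))
0*u(-16) = 0*(8*(-16)/(4 + 3*(-16))) = 0*(8*(-16)/(4 - 48)) = 0*(8*(-16)/(-44)) = 0*(8*(-16)*(-1/44)) = 0*(32/11) = 0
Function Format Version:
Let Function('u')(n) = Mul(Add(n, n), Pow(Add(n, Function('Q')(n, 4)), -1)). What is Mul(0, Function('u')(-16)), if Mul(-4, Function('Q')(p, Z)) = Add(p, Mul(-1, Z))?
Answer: 0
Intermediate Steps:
Function('Q')(p, Z) = Add(Mul(Rational(-1, 4), p), Mul(Rational(1, 4), Z)) (Function('Q')(p, Z) = Mul(Rational(-1, 4), Add(p, Mul(-1, Z))) = Add(Mul(Rational(-1, 4), p), Mul(Rational(1, 4), Z)))
Function('u')(n) = Mul(2, n, Pow(Add(1, Mul(Rational(3, 4), n)), -1)) (Function('u')(n) = Mul(Add(n, n), Pow(Add(n, Add(Mul(Rational(-1, 4), n), Mul(Rational(1, 4), 4))), -1)) = Mul(Mul(2, n), Pow(Add(n, Add(Mul(Rational(-1, 4), n), 1)), -1)) = Mul(Mul(2, n), Pow(Add(n, Add(1, Mul(Rational(-1, 4), n))), -1)) = Mul(Mul(2, n), Pow(Add(1, Mul(Rational(3, 4), n)), -1)) = Mul(2, n, Pow(Add(1, Mul(Rational(3, 4), n)), -1)))
Mul(0, Function('u')(-16)) = Mul(0, Mul(8, -16, Pow(Add(4, Mul(3, -16)), -1))) = Mul(0, Mul(8, -16, Pow(Add(4, -48), -1))) = Mul(0, Mul(8, -16, Pow(-44, -1))) = Mul(0, Mul(8, -16, Rational(-1, 44))) = Mul(0, Rational(32, 11)) = 0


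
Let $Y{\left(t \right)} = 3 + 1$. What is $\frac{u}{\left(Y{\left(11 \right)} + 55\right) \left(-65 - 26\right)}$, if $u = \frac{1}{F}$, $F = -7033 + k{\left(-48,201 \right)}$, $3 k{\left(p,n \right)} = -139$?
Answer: $\frac{3}{114026822} \approx 2.631 \cdot 10^{-8}$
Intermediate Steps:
$Y{\left(t \right)} = 4$
$k{\left(p,n \right)} = - \frac{139}{3}$ ($k{\left(p,n \right)} = \frac{1}{3} \left(-139\right) = - \frac{139}{3}$)
$F = - \frac{21238}{3}$ ($F = -7033 - \frac{139}{3} = - \frac{21238}{3} \approx -7079.3$)
$u = - \frac{3}{21238}$ ($u = \frac{1}{- \frac{21238}{3}} = - \frac{3}{21238} \approx -0.00014126$)
$\frac{u}{\left(Y{\left(11 \right)} + 55\right) \left(-65 - 26\right)} = - \frac{3}{21238 \left(4 + 55\right) \left(-65 - 26\right)} = - \frac{3}{21238 \cdot 59 \left(-65 - 26\right)} = - \frac{3}{21238 \cdot 59 \left(-91\right)} = - \frac{3}{21238 \left(-5369\right)} = \left(- \frac{3}{21238}\right) \left(- \frac{1}{5369}\right) = \frac{3}{114026822}$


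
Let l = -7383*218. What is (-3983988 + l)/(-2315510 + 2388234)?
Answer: -2796741/36362 ≈ -76.914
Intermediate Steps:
l = -1609494
(-3983988 + l)/(-2315510 + 2388234) = (-3983988 - 1609494)/(-2315510 + 2388234) = -5593482/72724 = -5593482*1/72724 = -2796741/36362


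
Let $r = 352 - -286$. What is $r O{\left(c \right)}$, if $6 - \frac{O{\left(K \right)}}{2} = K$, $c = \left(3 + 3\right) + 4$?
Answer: $-5104$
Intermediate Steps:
$r = 638$ ($r = 352 + 286 = 638$)
$c = 10$ ($c = 6 + 4 = 10$)
$O{\left(K \right)} = 12 - 2 K$
$r O{\left(c \right)} = 638 \left(12 - 20\right) = 638 \left(-8\right) = -5104$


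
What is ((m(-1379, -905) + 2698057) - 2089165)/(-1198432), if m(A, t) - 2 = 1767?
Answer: -610661/1198432 ≈ -0.50955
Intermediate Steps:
m(A, t) = 1769 (m(A, t) = 2 + 1767 = 1769)
((m(-1379, -905) + 2698057) - 2089165)/(-1198432) = ((1769 + 2698057) - 2089165)/(-1198432) = (2699826 - 2089165)*(-1/1198432) = 610661*(-1/1198432) = -610661/1198432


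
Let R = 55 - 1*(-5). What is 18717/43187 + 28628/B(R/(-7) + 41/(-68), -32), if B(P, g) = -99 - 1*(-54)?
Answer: -1235515171/1943415 ≈ -635.74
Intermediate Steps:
R = 60 (R = 55 + 5 = 60)
B(P, g) = -45 (B(P, g) = -99 + 54 = -45)
18717/43187 + 28628/B(R/(-7) + 41/(-68), -32) = 18717/43187 + 28628/(-45) = 18717*(1/43187) + 28628*(-1/45) = 18717/43187 - 28628/45 = -1235515171/1943415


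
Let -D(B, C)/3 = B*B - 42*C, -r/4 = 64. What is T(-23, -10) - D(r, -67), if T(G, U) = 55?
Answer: 205105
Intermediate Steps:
r = -256 (r = -4*64 = -256)
D(B, C) = -3*B**2 + 126*C (D(B, C) = -3*(B*B - 42*C) = -3*(B**2 - 42*C) = -3*B**2 + 126*C)
T(-23, -10) - D(r, -67) = 55 - (-3*(-256)**2 + 126*(-67)) = 55 - (-3*65536 - 8442) = 55 - (-196608 - 8442) = 55 - 1*(-205050) = 55 + 205050 = 205105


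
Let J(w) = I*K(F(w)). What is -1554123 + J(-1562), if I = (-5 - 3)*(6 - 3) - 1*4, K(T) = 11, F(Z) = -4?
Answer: -1554431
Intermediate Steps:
I = -28 (I = -8*3 - 4 = -24 - 4 = -28)
J(w) = -308 (J(w) = -28*11 = -308)
-1554123 + J(-1562) = -1554123 - 308 = -1554431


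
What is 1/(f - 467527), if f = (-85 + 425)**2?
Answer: -1/351927 ≈ -2.8415e-6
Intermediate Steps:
f = 115600 (f = 340**2 = 115600)
1/(f - 467527) = 1/(115600 - 467527) = 1/(-351927) = -1/351927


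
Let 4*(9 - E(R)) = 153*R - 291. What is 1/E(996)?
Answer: -4/152061 ≈ -2.6305e-5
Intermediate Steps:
E(R) = 327/4 - 153*R/4 (E(R) = 9 - (153*R - 291)/4 = 9 - (-291 + 153*R)/4 = 9 + (291/4 - 153*R/4) = 327/4 - 153*R/4)
1/E(996) = 1/(327/4 - 153/4*996) = 1/(327/4 - 38097) = 1/(-152061/4) = -4/152061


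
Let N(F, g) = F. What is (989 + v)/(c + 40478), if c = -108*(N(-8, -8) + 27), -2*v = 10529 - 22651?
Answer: 3525/19213 ≈ 0.18347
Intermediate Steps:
v = 6061 (v = -(10529 - 22651)/2 = -½*(-12122) = 6061)
c = -2052 (c = -108*(-8 + 27) = -108*19 = -2052)
(989 + v)/(c + 40478) = (989 + 6061)/(-2052 + 40478) = 7050/38426 = 7050*(1/38426) = 3525/19213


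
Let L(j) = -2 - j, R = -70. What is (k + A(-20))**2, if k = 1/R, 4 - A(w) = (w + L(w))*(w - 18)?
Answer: 25411681/4900 ≈ 5186.1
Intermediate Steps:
A(w) = -32 + 2*w (A(w) = 4 - (w + (-2 - w))*(w - 18) = 4 - (-2)*(-18 + w) = 4 - (36 - 2*w) = 4 + (-36 + 2*w) = -32 + 2*w)
k = -1/70 (k = 1/(-70) = -1/70 ≈ -0.014286)
(k + A(-20))**2 = (-1/70 + (-32 + 2*(-20)))**2 = (-1/70 + (-32 - 40))**2 = (-1/70 - 72)**2 = (-5041/70)**2 = 25411681/4900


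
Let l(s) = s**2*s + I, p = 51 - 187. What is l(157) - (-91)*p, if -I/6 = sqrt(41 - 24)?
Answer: 3857517 - 6*sqrt(17) ≈ 3.8575e+6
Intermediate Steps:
I = -6*sqrt(17) (I = -6*sqrt(41 - 24) = -6*sqrt(17) ≈ -24.739)
p = -136
l(s) = s**3 - 6*sqrt(17) (l(s) = s**2*s - 6*sqrt(17) = s**3 - 6*sqrt(17))
l(157) - (-91)*p = (157**3 - 6*sqrt(17)) - (-91)*(-136) = (3869893 - 6*sqrt(17)) - 1*12376 = (3869893 - 6*sqrt(17)) - 12376 = 3857517 - 6*sqrt(17)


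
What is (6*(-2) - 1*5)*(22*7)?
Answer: -2618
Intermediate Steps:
(6*(-2) - 1*5)*(22*7) = (-12 - 5)*154 = -17*154 = -2618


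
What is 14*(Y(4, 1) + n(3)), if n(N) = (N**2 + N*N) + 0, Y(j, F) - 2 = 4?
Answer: 336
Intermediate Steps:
Y(j, F) = 6 (Y(j, F) = 2 + 4 = 6)
n(N) = 2*N**2 (n(N) = (N**2 + N**2) + 0 = 2*N**2 + 0 = 2*N**2)
14*(Y(4, 1) + n(3)) = 14*(6 + 2*3**2) = 14*(6 + 2*9) = 14*(6 + 18) = 14*24 = 336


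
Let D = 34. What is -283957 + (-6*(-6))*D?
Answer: -282733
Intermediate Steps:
-283957 + (-6*(-6))*D = -283957 - 6*(-6)*34 = -283957 + 36*34 = -283957 + 1224 = -282733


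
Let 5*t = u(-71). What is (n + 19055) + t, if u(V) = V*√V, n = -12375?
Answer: 6680 - 71*I*√71/5 ≈ 6680.0 - 119.65*I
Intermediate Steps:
u(V) = V^(3/2)
t = -71*I*√71/5 (t = (-71)^(3/2)/5 = (-71*I*√71)/5 = -71*I*√71/5 ≈ -119.65*I)
(n + 19055) + t = (-12375 + 19055) - 71*I*√71/5 = 6680 - 71*I*√71/5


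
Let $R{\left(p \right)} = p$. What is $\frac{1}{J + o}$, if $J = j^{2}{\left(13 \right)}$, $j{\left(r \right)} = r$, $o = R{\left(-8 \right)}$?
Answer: $\frac{1}{161} \approx 0.0062112$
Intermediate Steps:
$o = -8$
$J = 169$ ($J = 13^{2} = 169$)
$\frac{1}{J + o} = \frac{1}{169 - 8} = \frac{1}{161}$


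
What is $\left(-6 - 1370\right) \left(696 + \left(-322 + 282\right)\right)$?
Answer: $-902656$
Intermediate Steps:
$\left(-6 - 1370\right) \left(696 + \left(-322 + 282\right)\right) = - 1376 \left(696 - 40\right) = \left(-1376\right) 656 = -902656$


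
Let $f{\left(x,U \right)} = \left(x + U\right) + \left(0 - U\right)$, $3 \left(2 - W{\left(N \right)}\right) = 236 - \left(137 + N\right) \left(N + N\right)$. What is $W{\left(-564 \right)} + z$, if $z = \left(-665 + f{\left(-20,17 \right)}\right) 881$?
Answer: $- \frac{1329029}{3} \approx -4.4301 \cdot 10^{5}$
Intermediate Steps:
$W{\left(N \right)} = - \frac{230}{3} + \frac{2 N \left(137 + N\right)}{3}$ ($W{\left(N \right)} = 2 - \frac{236 - \left(137 + N\right) \left(N + N\right)}{3} = 2 - \frac{236 - \left(137 + N\right) 2 N}{3} = 2 - \frac{236 - 2 N \left(137 + N\right)}{3} = 2 + \left(- \frac{236}{3} + \frac{2 N \left(137 + N\right)}{3}\right) = - \frac{230}{3} + \frac{2 N \left(137 + N\right)}{3}$)
$f{\left(x,U \right)} = x$ ($f{\left(x,U \right)} = \left(U + x\right) - U = x$)
$z = -603485$ ($z = \left(-665 - 20\right) 881 = \left(-685\right) 881 = -603485$)
$W{\left(-564 \right)} + z = \left(- \frac{230}{3} + \frac{2 \left(-564\right)^{2}}{3} + \frac{274}{3} \left(-564\right)\right) - 603485 = \left(- \frac{230}{3} + \frac{2}{3} \cdot 318096 - 51512\right) - 603485 = \left(- \frac{230}{3} + 212064 - 51512\right) - 603485 = \frac{481426}{3} - 603485 = - \frac{1329029}{3}$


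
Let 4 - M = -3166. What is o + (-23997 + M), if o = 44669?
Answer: 23842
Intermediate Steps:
M = 3170 (M = 4 - 1*(-3166) = 4 + 3166 = 3170)
o + (-23997 + M) = 44669 + (-23997 + 3170) = 44669 - 20827 = 23842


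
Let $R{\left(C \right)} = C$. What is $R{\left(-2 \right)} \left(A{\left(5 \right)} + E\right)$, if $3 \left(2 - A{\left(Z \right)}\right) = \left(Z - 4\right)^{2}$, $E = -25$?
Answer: $\frac{140}{3} \approx 46.667$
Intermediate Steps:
$A{\left(Z \right)} = 2 - \frac{\left(-4 + Z\right)^{2}}{3}$ ($A{\left(Z \right)} = 2 - \frac{\left(Z - 4\right)^{2}}{3} = 2 - \frac{\left(-4 + Z\right)^{2}}{3}$)
$R{\left(-2 \right)} \left(A{\left(5 \right)} + E\right) = - 2 \left(\left(2 - \frac{\left(-4 + 5\right)^{2}}{3}\right) - 25\right) = - 2 \left(\left(2 - \frac{1^{2}}{3}\right) - 25\right) = - 2 \left(\left(2 - \frac{1}{3}\right) - 25\right) = - 2 \left(\frac{5}{3} - 25\right) = \left(-2\right) \left(- \frac{70}{3}\right) = \frac{140}{3}$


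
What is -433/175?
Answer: -433/175 ≈ -2.4743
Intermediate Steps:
-433/175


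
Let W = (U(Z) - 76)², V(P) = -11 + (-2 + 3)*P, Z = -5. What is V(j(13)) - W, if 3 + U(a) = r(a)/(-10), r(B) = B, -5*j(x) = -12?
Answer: -123417/20 ≈ -6170.9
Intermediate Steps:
j(x) = 12/5 (j(x) = -⅕*(-12) = 12/5)
U(a) = -3 - a/10 (U(a) = -3 + a/(-10) = -3 + a*(-⅒) = -3 - a/10)
V(P) = -11 + P (V(P) = -11 + 1*P = -11 + P)
W = 24649/4 (W = ((-3 - ⅒*(-5)) - 76)² = ((-3 + ½) - 76)² = (-5/2 - 76)² = (-157/2)² = 24649/4 ≈ 6162.3)
V(j(13)) - W = (-11 + 12/5) - 1*24649/4 = -43/5 - 24649/4 = -123417/20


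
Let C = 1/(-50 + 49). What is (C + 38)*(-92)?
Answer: -3404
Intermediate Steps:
C = -1 (C = 1/(-1) = -1)
(C + 38)*(-92) = (-1 + 38)*(-92) = 37*(-92) = -3404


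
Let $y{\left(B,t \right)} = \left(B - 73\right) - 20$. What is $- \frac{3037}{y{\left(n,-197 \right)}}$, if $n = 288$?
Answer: $- \frac{3037}{195} \approx -15.574$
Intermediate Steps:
$y{\left(B,t \right)} = -93 + B$ ($y{\left(B,t \right)} = \left(-73 + B\right) - 20 = -93 + B$)
$- \frac{3037}{y{\left(n,-197 \right)}} = - \frac{3037}{-93 + 288} = - \frac{3037}{195}$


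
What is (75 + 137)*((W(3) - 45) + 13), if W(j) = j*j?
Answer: -4876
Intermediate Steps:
W(j) = j²
(75 + 137)*((W(3) - 45) + 13) = (75 + 137)*((3² - 45) + 13) = 212*((9 - 45) + 13) = 212*(-36 + 13) = 212*(-23) = -4876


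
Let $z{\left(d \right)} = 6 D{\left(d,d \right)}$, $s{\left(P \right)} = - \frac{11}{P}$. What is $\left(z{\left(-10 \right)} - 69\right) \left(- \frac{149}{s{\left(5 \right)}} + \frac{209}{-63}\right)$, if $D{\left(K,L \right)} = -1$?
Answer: $- \frac{1115900}{231} \approx -4830.7$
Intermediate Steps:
$z{\left(d \right)} = -6$ ($z{\left(d \right)} = 6 \left(-1\right) = -6$)
$\left(z{\left(-10 \right)} - 69\right) \left(- \frac{149}{s{\left(5 \right)}} + \frac{209}{-63}\right) = \left(-6 - 69\right) \left(- \frac{149}{\left(-11\right) \frac{1}{5}} + \frac{209}{-63}\right) = - 75 \left(- \frac{149}{\left(-11\right) \frac{1}{5}} + 209 \left(- \frac{1}{63}\right)\right) = - 75 \left(- \frac{149}{- \frac{11}{5}} - \frac{209}{63}\right) = - 75 \left(\left(-149\right) \left(- \frac{5}{11}\right) - \frac{209}{63}\right) = - 75 \left(\frac{745}{11} - \frac{209}{63}\right) = \left(-75\right) \frac{44636}{693} = - \frac{1115900}{231}$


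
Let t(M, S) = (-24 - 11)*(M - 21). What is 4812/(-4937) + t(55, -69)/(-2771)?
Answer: -438766/804731 ≈ -0.54523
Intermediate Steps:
t(M, S) = 735 - 35*M (t(M, S) = -35*(-21 + M) = 735 - 35*M)
4812/(-4937) + t(55, -69)/(-2771) = 4812/(-4937) + (735 - 35*55)/(-2771) = 4812*(-1/4937) + (735 - 1925)*(-1/2771) = -4812/4937 - 1190*(-1/2771) = -4812/4937 + 70/163 = -438766/804731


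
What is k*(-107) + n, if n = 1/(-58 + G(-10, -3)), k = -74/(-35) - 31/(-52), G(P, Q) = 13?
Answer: -4750843/16380 ≈ -290.04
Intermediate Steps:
k = 4933/1820 (k = -74*(-1/35) - 31*(-1/52) = 74/35 + 31/52 = 4933/1820 ≈ 2.7104)
n = -1/45 (n = 1/(-58 + 13) = 1/(-45) = -1/45 ≈ -0.022222)
k*(-107) + n = (4933/1820)*(-107) - 1/45 = -527831/1820 - 1/45 = -4750843/16380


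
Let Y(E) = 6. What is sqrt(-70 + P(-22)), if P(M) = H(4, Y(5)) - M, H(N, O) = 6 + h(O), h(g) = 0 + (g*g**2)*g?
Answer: sqrt(1254) ≈ 35.412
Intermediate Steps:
h(g) = g**4 (h(g) = 0 + g**3*g = 0 + g**4 = g**4)
H(N, O) = 6 + O**4
P(M) = 1302 - M (P(M) = (6 + 6**4) - M = (6 + 1296) - M = 1302 - M)
sqrt(-70 + P(-22)) = sqrt(-70 + (1302 - 1*(-22))) = sqrt(-70 + (1302 + 22)) = sqrt(-70 + 1324) = sqrt(1254)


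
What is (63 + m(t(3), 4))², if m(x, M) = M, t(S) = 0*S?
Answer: 4489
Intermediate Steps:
t(S) = 0
(63 + m(t(3), 4))² = (63 + 4)² = 67² = 4489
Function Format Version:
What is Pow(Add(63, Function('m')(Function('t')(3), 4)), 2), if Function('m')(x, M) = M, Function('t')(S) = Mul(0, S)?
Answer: 4489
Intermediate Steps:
Function('t')(S) = 0
Pow(Add(63, Function('m')(Function('t')(3), 4)), 2) = Pow(Add(63, 4), 2) = Pow(67, 2) = 4489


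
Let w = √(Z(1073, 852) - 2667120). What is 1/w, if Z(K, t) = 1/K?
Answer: -I*√3070732601407/2861819759 ≈ -0.00061232*I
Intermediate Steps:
w = I*√3070732601407/1073 (w = √(1/1073 - 2667120) = √(-2861819759/1073) = I*√3070732601407/1073 ≈ 1633.1*I)
1/w = 1/(I*√3070732601407/1073) = -I*√3070732601407/2861819759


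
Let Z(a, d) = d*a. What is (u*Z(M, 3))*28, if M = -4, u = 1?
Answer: -336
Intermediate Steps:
Z(a, d) = a*d
(u*Z(M, 3))*28 = (1*(-4*3))*28 = (1*(-12))*28 = -12*28 = -336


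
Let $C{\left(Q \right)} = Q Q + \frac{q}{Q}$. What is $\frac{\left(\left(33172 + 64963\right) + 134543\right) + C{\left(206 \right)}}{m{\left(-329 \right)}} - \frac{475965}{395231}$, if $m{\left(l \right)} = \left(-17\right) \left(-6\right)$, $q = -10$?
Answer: $\frac{3731518804319}{1384098962} \approx 2696.0$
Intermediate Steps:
$C{\left(Q \right)} = Q^{2} - \frac{10}{Q}$ ($C{\left(Q \right)} = Q Q - \frac{10}{Q} = Q^{2} - \frac{10}{Q}$)
$m{\left(l \right)} = 102$
$\frac{\left(\left(33172 + 64963\right) + 134543\right) + C{\left(206 \right)}}{m{\left(-329 \right)}} - \frac{475965}{395231} = \frac{\left(\left(33172 + 64963\right) + 134543\right) + \frac{-10 + 206^{3}}{206}}{102} - \frac{475965}{395231} = \left(\left(98135 + 134543\right) + \frac{-10 + 8741816}{206}\right) \frac{1}{102} - \frac{475965}{395231} = \left(232678 + \frac{1}{206} \cdot 8741806\right) \frac{1}{102} - \frac{475965}{395231} = \left(232678 + \frac{4370903}{103}\right) \frac{1}{102} - \frac{475965}{395231} = \frac{28336737}{103} \cdot \frac{1}{102} - \frac{475965}{395231} = \frac{9445579}{3502} - \frac{475965}{395231} = \frac{3731518804319}{1384098962}$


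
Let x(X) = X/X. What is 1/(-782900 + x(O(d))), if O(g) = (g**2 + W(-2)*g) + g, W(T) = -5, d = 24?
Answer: -1/782899 ≈ -1.2773e-6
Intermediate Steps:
O(g) = g**2 - 4*g (O(g) = (g**2 - 5*g) + g = g**2 - 4*g)
x(X) = 1
1/(-782900 + x(O(d))) = 1/(-782900 + 1) = 1/(-782899) = -1/782899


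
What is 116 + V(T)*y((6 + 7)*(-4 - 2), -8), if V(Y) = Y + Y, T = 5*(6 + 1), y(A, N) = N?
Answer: -444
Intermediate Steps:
T = 35 (T = 5*7 = 35)
V(Y) = 2*Y
116 + V(T)*y((6 + 7)*(-4 - 2), -8) = 116 + (2*35)*(-8) = 116 + 70*(-8) = 116 - 560 = -444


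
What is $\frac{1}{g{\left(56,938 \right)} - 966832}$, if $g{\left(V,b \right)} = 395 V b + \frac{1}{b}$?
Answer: $\frac{938}{18555260865} \approx 5.0552 \cdot 10^{-8}$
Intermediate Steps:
$g{\left(V,b \right)} = \frac{1}{b} + 395 V b$ ($g{\left(V,b \right)} = 395 V b + \frac{1}{b} = \frac{1}{b} + 395 V b$)
$\frac{1}{g{\left(56,938 \right)} - 966832} = \frac{1}{\left(\frac{1}{938} + 395 \cdot 56 \cdot 938\right) - 966832} = \frac{1}{\left(\frac{1}{938} + 20748560\right) - 966832} = \frac{1}{\frac{19462149281}{938} - 966832} = \frac{1}{\frac{18555260865}{938}} = \frac{938}{18555260865}$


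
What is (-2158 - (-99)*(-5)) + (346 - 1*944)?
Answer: -3251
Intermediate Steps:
(-2158 - (-99)*(-5)) + (346 - 1*944) = (-2158 - 1*495) + (346 - 944) = (-2158 - 495) - 598 = -2653 - 598 = -3251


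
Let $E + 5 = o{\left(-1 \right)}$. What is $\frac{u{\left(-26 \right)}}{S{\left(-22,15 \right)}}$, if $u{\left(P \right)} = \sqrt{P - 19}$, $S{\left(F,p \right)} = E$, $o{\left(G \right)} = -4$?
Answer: $- \frac{i \sqrt{5}}{3} \approx - 0.74536 i$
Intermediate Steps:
$E = -9$ ($E = -5 - 4 = -9$)
$S{\left(F,p \right)} = -9$
$u{\left(P \right)} = \sqrt{-19 + P}$
$\frac{u{\left(-26 \right)}}{S{\left(-22,15 \right)}} = \frac{\sqrt{-19 - 26}}{-9} = \sqrt{-45} \left(- \frac{1}{9}\right) = 3 i \sqrt{5} \left(- \frac{1}{9}\right) = - \frac{i \sqrt{5}}{3}$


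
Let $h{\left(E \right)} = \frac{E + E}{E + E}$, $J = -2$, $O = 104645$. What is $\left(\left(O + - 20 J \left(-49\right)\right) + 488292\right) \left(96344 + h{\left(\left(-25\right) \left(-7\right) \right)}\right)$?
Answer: $56937679065$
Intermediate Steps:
$h{\left(E \right)} = 1$ ($h{\left(E \right)} = \frac{2 E}{2 E} = 2 E \frac{1}{2 E} = 1$)
$\left(\left(O + - 20 J \left(-49\right)\right) + 488292\right) \left(96344 + h{\left(\left(-25\right) \left(-7\right) \right)}\right) = \left(\left(104645 + \left(-20\right) \left(-2\right) \left(-49\right)\right) + 488292\right) \left(96344 + 1\right) = \left(\left(104645 + 40 \left(-49\right)\right) + 488292\right) 96345 = \left(\left(104645 - 1960\right) + 488292\right) 96345 = \left(102685 + 488292\right) 96345 = 590977 \cdot 96345 = 56937679065$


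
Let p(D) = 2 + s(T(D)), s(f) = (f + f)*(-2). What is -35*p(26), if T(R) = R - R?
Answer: -70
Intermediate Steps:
T(R) = 0
s(f) = -4*f (s(f) = (2*f)*(-2) = -4*f)
p(D) = 2 (p(D) = 2 - 4*0 = 2 + 0 = 2)
-35*p(26) = -35*2 = -70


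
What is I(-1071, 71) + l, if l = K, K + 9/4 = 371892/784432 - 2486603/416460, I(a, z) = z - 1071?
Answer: -1870541385121/1856162220 ≈ -1007.7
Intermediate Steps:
I(a, z) = -1071 + z
K = -14379165121/1856162220 (K = -9/4 + (371892/784432 - 2486603/416460) = -9/4 + (371892*(1/784432) - 2486603*1/416460) = -9/4 + (92973/196108 - 2486603/416460) = -9/4 - 5101400063/928081110 = -14379165121/1856162220 ≈ -7.7467)
l = -14379165121/1856162220 ≈ -7.7467
I(-1071, 71) + l = (-1071 + 71) - 14379165121/1856162220 = -1000 - 14379165121/1856162220 = -1870541385121/1856162220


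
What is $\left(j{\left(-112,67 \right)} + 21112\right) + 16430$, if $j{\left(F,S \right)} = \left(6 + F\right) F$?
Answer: $49414$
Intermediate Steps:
$j{\left(F,S \right)} = F \left(6 + F\right)$
$\left(j{\left(-112,67 \right)} + 21112\right) + 16430 = \left(- 112 \left(6 - 112\right) + 21112\right) + 16430 = \left(\left(-112\right) \left(-106\right) + 21112\right) + 16430 = \left(11872 + 21112\right) + 16430 = 32984 + 16430 = 49414$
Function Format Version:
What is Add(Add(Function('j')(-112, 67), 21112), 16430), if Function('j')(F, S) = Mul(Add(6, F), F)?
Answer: 49414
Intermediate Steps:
Function('j')(F, S) = Mul(F, Add(6, F))
Add(Add(Function('j')(-112, 67), 21112), 16430) = Add(Add(Mul(-112, Add(6, -112)), 21112), 16430) = Add(Add(Mul(-112, -106), 21112), 16430) = Add(Add(11872, 21112), 16430) = Add(32984, 16430) = 49414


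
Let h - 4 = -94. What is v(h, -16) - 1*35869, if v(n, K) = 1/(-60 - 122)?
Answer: -6528159/182 ≈ -35869.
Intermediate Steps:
h = -90 (h = 4 - 94 = -90)
v(n, K) = -1/182 (v(n, K) = 1/(-182) = -1/182)
v(h, -16) - 1*35869 = -1/182 - 1*35869 = -1/182 - 35869 = -6528159/182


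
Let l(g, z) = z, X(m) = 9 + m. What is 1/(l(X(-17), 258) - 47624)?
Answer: -1/47366 ≈ -2.1112e-5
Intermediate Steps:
1/(l(X(-17), 258) - 47624) = 1/(258 - 47624) = 1/(-47366) = -1/47366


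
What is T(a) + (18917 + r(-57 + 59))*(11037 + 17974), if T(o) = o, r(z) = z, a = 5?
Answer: 548859114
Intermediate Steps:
T(a) + (18917 + r(-57 + 59))*(11037 + 17974) = 5 + (18917 + (-57 + 59))*(11037 + 17974) = 5 + (18917 + 2)*29011 = 5 + 18919*29011 = 5 + 548859109 = 548859114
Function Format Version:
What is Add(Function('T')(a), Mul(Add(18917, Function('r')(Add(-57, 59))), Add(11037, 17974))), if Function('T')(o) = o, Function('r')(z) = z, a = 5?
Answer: 548859114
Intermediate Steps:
Add(Function('T')(a), Mul(Add(18917, Function('r')(Add(-57, 59))), Add(11037, 17974))) = Add(5, Mul(Add(18917, Add(-57, 59)), Add(11037, 17974))) = Add(5, Mul(Add(18917, 2), 29011)) = Add(5, Mul(18919, 29011)) = Add(5, 548859109) = 548859114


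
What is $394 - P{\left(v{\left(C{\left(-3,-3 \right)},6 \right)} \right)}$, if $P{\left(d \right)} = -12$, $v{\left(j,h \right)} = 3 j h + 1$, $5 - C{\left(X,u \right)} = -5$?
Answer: $406$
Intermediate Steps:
$C{\left(X,u \right)} = 10$ ($C{\left(X,u \right)} = 5 - -5 = 5 + 5 = 10$)
$v{\left(j,h \right)} = 1 + 3 h j$ ($v{\left(j,h \right)} = 3 h j + 1 = 1 + 3 h j$)
$394 - P{\left(v{\left(C{\left(-3,-3 \right)},6 \right)} \right)} = 394 - -12 = 394 + 12 = 406$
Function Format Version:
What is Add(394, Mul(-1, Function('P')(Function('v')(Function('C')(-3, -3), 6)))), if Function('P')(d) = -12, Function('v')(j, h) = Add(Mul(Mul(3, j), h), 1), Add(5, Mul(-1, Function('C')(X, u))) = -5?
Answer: 406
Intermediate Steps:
Function('C')(X, u) = 10 (Function('C')(X, u) = Add(5, Mul(-1, -5)) = Add(5, 5) = 10)
Function('v')(j, h) = Add(1, Mul(3, h, j)) (Function('v')(j, h) = Add(Mul(3, h, j), 1) = Add(1, Mul(3, h, j)))
Add(394, Mul(-1, Function('P')(Function('v')(Function('C')(-3, -3), 6)))) = Add(394, Mul(-1, -12)) = Add(394, 12) = 406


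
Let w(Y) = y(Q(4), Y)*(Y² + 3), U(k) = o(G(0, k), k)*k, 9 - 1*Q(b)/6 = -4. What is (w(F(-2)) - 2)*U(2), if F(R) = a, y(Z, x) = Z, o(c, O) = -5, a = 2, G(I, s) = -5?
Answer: -5440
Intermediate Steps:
Q(b) = 78 (Q(b) = 54 - 6*(-4) = 54 + 24 = 78)
U(k) = -5*k
F(R) = 2
w(Y) = 234 + 78*Y² (w(Y) = 78*(Y² + 3) = 78*(3 + Y²) = 234 + 78*Y²)
(w(F(-2)) - 2)*U(2) = ((234 + 78*2²) - 2)*(-5*2) = ((234 + 78*4) - 2)*(-10) = ((234 + 312) - 2)*(-10) = (546 - 2)*(-10) = 544*(-10) = -5440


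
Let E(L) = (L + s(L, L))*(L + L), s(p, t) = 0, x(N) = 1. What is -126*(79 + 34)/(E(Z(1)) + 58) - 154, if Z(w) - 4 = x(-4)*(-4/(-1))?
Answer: -7147/31 ≈ -230.55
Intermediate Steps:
Z(w) = 8 (Z(w) = 4 + 1*(-4/(-1)) = 4 + 1*(-4*(-1)) = 4 + 1*4 = 4 + 4 = 8)
E(L) = 2*L² (E(L) = (L + 0)*(L + L) = L*(2*L) = 2*L²)
-126*(79 + 34)/(E(Z(1)) + 58) - 154 = -126*(79 + 34)/(2*8² + 58) - 154 = -14238/(2*64 + 58) - 154 = -14238/(128 + 58) - 154 = -14238/186 - 154 = -126*113/186 - 154 = -2373/31 - 154 = -7147/31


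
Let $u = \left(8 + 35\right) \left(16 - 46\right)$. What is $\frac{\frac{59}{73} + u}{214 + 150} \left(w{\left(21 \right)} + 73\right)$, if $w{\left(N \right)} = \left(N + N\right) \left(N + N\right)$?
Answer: $- \frac{172881907}{26572} \approx -6506.2$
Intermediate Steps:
$w{\left(N \right)} = 4 N^{2}$ ($w{\left(N \right)} = 2 N 2 N = 4 N^{2}$)
$u = -1290$ ($u = 43 \left(-30\right) = -1290$)
$\frac{\frac{59}{73} + u}{214 + 150} \left(w{\left(21 \right)} + 73\right) = \frac{\frac{59}{73} - 1290}{214 + 150} \left(4 \cdot 21^{2} + 73\right) = \frac{59 \cdot \frac{1}{73} - 1290}{364} \left(4 \cdot 441 + 73\right) = \left(\frac{59}{73} - 1290\right) \frac{1}{364} \left(1764 + 73\right) = \left(- \frac{94111}{73}\right) \frac{1}{364} \cdot 1837 = \left(- \frac{94111}{26572}\right) 1837 = - \frac{172881907}{26572}$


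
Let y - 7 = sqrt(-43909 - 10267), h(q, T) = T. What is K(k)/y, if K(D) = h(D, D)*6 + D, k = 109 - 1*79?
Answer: 98/3615 - 56*I*sqrt(3386)/3615 ≈ 0.027109 - 0.90141*I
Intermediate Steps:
k = 30 (k = 109 - 79 = 30)
K(D) = 7*D (K(D) = D*6 + D = 6*D + D = 7*D)
y = 7 + 4*I*sqrt(3386) (y = 7 + sqrt(-43909 - 10267) = 7 + sqrt(-54176) = 7 + 4*I*sqrt(3386) ≈ 7.0 + 232.76*I)
K(k)/y = (7*30)/(7 + 4*I*sqrt(3386)) = 210/(7 + 4*I*sqrt(3386))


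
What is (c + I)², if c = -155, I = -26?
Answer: 32761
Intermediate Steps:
(c + I)² = (-155 - 26)² = (-181)² = 32761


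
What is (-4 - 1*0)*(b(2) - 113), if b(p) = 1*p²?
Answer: 436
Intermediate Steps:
b(p) = p²
(-4 - 1*0)*(b(2) - 113) = (-4 - 1*0)*(2² - 113) = (-4 + 0)*(4 - 113) = -4*(-109) = 436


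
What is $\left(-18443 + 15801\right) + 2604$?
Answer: $-38$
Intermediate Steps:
$\left(-18443 + 15801\right) + 2604 = -2642 + 2604 = -38$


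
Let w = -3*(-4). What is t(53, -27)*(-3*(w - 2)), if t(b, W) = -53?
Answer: 1590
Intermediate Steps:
w = 12
t(53, -27)*(-3*(w - 2)) = -(-159)*(12 - 2) = -(-159)*10 = -53*(-30) = 1590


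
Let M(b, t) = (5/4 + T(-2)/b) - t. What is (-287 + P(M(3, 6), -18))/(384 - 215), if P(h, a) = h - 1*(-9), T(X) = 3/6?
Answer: -3391/2028 ≈ -1.6721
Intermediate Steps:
T(X) = ½ (T(X) = 3*(⅙) = ½)
M(b, t) = 5/4 + 1/(2*b) - t (M(b, t) = (5/4 + 1/(2*b)) - t = 5/4 + 1/(2*b) - t)
P(h, a) = 9 + h (P(h, a) = h + 9 = 9 + h)
(-287 + P(M(3, 6), -18))/(384 - 215) = (-287 + (9 + (5/4 + (½)/3 - 1*6)))/(384 - 215) = (-287 + (9 + (5/4 + (½)*(⅓) - 6)))/169 = (-287 + (9 + (5/4 + ⅙ - 6)))*(1/169) = (-287 + (9 - 55/12))*(1/169) = (-287 + 53/12)*(1/169) = -3391/12*1/169 = -3391/2028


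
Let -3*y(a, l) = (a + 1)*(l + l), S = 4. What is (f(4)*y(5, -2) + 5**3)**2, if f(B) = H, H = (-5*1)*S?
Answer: 1225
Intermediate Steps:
H = -20 (H = -5*1*4 = -5*4 = -20)
f(B) = -20
y(a, l) = -2*l*(1 + a)/3 (y(a, l) = -(a + 1)*(l + l)/3 = -(1 + a)*2*l/3 = -2*l*(1 + a)/3)
(f(4)*y(5, -2) + 5**3)**2 = (-(-40)*(-2)*(1 + 5)/3 + 5**3)**2 = (-(-40)*(-2)*6/3 + 125)**2 = (-20*8 + 125)**2 = (-160 + 125)**2 = (-35)**2 = 1225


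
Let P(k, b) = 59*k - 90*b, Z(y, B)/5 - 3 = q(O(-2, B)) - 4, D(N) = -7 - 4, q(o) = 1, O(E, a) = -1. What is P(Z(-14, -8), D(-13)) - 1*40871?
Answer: -39881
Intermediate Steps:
D(N) = -11
Z(y, B) = 0 (Z(y, B) = 15 + 5*(1 - 4) = 15 + 5*(-3) = 15 - 15 = 0)
P(k, b) = -90*b + 59*k
P(Z(-14, -8), D(-13)) - 1*40871 = (-90*(-11) + 59*0) - 1*40871 = (990 + 0) - 40871 = 990 - 40871 = -39881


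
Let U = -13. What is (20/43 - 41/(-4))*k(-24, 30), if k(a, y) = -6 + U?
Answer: -35017/172 ≈ -203.59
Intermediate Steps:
k(a, y) = -19 (k(a, y) = -6 - 13 = -19)
(20/43 - 41/(-4))*k(-24, 30) = (20/43 - 41/(-4))*(-19) = (20*(1/43) - 41*(-¼))*(-19) = (20/43 + 41/4)*(-19) = (1843/172)*(-19) = -35017/172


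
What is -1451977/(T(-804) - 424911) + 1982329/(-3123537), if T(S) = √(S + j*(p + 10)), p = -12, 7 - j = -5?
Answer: 174354697588969202/62661400264308357 + 2903954*I*√23/60183119583 ≈ 2.7825 + 0.00023141*I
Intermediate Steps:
j = 12 (j = 7 - 1*(-5) = 7 + 5 = 12)
T(S) = √(-24 + S) (T(S) = √(S + 12*(-12 + 10)) = √(S + 12*(-2)) = √(S - 24) = √(-24 + S))
-1451977/(T(-804) - 424911) + 1982329/(-3123537) = -1451977/(√(-24 - 804) - 424911) + 1982329/(-3123537) = -1451977/(√(-828) - 424911) + 1982329*(-1/3123537) = -1451977/(6*I*√23 - 424911) - 1982329/3123537 = -1451977/(-424911 + 6*I*√23) - 1982329/3123537 = -1982329/3123537 - 1451977/(-424911 + 6*I*√23)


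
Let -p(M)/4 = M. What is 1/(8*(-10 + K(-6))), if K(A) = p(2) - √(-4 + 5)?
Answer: -1/152 ≈ -0.0065789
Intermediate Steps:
p(M) = -4*M
K(A) = -9 (K(A) = -4*2 - √(-4 + 5) = -8 - √1 = -8 - 1*1 = -8 - 1 = -9)
1/(8*(-10 + K(-6))) = 1/(8*(-10 - 9)) = 1/(8*(-19)) = 1/(-152) = -1/152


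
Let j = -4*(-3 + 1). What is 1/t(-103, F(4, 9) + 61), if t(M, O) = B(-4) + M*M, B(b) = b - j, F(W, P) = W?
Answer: 1/10597 ≈ 9.4366e-5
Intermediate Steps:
j = 8 (j = -4*(-2) = 8)
B(b) = -8 + b (B(b) = b - 1*8 = b - 8 = -8 + b)
t(M, O) = -12 + M² (t(M, O) = (-8 - 4) + M*M = -12 + M²)
1/t(-103, F(4, 9) + 61) = 1/(-12 + (-103)²) = 1/(-12 + 10609) = 1/10597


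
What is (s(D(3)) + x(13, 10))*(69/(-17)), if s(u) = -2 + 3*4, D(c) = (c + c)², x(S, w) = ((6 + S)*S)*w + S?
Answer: -172017/17 ≈ -10119.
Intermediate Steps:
x(S, w) = S + S*w*(6 + S) (x(S, w) = (S*(6 + S))*w + S = S*w*(6 + S) + S = S + S*w*(6 + S))
D(c) = 4*c² (D(c) = (2*c)² = 4*c²)
s(u) = 10 (s(u) = -2 + 12 = 10)
(s(D(3)) + x(13, 10))*(69/(-17)) = (10 + 13*(1 + 6*10 + 13*10))*(69/(-17)) = (10 + 13*(1 + 60 + 130))*(69*(-1/17)) = (10 + 13*191)*(-69/17) = (10 + 2483)*(-69/17) = 2493*(-69/17) = -172017/17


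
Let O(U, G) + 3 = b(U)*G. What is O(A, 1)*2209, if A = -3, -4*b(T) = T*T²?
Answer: 33135/4 ≈ 8283.8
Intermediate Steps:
b(T) = -T³/4 (b(T) = -T*T²/4 = -T³/4)
O(U, G) = -3 - G*U³/4 (O(U, G) = -3 + (-U³/4)*G = -3 - G*U³/4)
O(A, 1)*2209 = (-3 - ¼*1*(-3)³)*2209 = (-3 - ¼*1*(-27))*2209 = (-3 + 27/4)*2209 = (15/4)*2209 = 33135/4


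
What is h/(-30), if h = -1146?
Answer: 191/5 ≈ 38.200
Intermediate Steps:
h/(-30) = -1146/(-30) = -1/30*(-1146) = 191/5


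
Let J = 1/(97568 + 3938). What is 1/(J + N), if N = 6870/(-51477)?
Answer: -1741741454/232431581 ≈ -7.4936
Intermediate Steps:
N = -2290/17159 (N = 6870*(-1/51477) = -2290/17159 ≈ -0.13346)
J = 1/101506 ≈ 9.8516e-6
1/(J + N) = 1/(1/101506 - 2290/17159) = 1/(-232431581/1741741454) = -1741741454/232431581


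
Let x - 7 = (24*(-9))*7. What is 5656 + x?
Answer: 4151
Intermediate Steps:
x = -1505 (x = 7 + (24*(-9))*7 = 7 - 216*7 = 7 - 1512 = -1505)
5656 + x = 5656 - 1505 = 4151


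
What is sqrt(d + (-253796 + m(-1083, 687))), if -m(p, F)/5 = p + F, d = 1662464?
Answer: 2*sqrt(352662) ≈ 1187.7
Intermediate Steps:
m(p, F) = -5*F - 5*p (m(p, F) = -5*(p + F) = -5*(F + p) = -5*F - 5*p)
sqrt(d + (-253796 + m(-1083, 687))) = sqrt(1662464 + (-253796 + (-5*687 - 5*(-1083)))) = sqrt(1662464 + (-253796 + (-3435 + 5415))) = sqrt(1662464 + (-253796 + 1980)) = sqrt(1662464 - 251816) = sqrt(1410648) = 2*sqrt(352662)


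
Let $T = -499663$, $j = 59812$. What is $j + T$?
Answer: $-439851$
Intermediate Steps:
$j + T = 59812 - 499663 = -439851$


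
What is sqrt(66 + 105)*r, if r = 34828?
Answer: 104484*sqrt(19) ≈ 4.5544e+5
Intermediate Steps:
sqrt(66 + 105)*r = sqrt(66 + 105)*34828 = sqrt(171)*34828 = (3*sqrt(19))*34828 = 104484*sqrt(19)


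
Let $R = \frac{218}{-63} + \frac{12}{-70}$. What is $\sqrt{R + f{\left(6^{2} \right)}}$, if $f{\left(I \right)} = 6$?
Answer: $\frac{\sqrt{26110}}{105} \approx 1.5389$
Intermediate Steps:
$R = - \frac{1144}{315}$ ($R = 218 \left(- \frac{1}{63}\right) + 12 \left(- \frac{1}{70}\right) = - \frac{218}{63} - \frac{6}{35} = - \frac{1144}{315} \approx -3.6317$)
$\sqrt{R + f{\left(6^{2} \right)}} = \sqrt{- \frac{1144}{315} + 6} = \sqrt{\frac{746}{315}} = \frac{\sqrt{26110}}{105}$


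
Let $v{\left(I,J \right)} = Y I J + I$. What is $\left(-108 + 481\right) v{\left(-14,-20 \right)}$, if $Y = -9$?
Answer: $-945182$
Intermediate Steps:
$v{\left(I,J \right)} = I - 9 I J$ ($v{\left(I,J \right)} = - 9 I J + I = I - 9 I J$)
$\left(-108 + 481\right) v{\left(-14,-20 \right)} = \left(-108 + 481\right) \left(- 14 \left(1 - -180\right)\right) = 373 \left(- 14 \left(1 + 180\right)\right) = 373 \left(\left(-14\right) 181\right) = 373 \left(-2534\right) = -945182$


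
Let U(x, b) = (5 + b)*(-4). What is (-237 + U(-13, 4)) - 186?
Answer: -459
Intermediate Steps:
U(x, b) = -20 - 4*b
(-237 + U(-13, 4)) - 186 = (-237 + (-20 - 4*4)) - 186 = (-237 + (-20 - 16)) - 186 = (-237 - 36) - 186 = -273 - 186 = -459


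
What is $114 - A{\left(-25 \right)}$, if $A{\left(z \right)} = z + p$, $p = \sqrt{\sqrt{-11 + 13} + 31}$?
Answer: $139 - \sqrt{31 + \sqrt{2}} \approx 133.31$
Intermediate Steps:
$p = \sqrt{31 + \sqrt{2}}$ ($p = \sqrt{\sqrt{2} + 31} = \sqrt{31 + \sqrt{2}} \approx 5.6933$)
$A{\left(z \right)} = z + \sqrt{31 + \sqrt{2}}$
$114 - A{\left(-25 \right)} = 114 - \left(-25 + \sqrt{31 + \sqrt{2}}\right) = 114 + \left(25 - \sqrt{31 + \sqrt{2}}\right) = 139 - \sqrt{31 + \sqrt{2}}$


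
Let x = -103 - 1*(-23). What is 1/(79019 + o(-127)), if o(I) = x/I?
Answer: 127/10035493 ≈ 1.2655e-5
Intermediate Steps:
x = -80 (x = -103 + 23 = -80)
o(I) = -80/I
1/(79019 + o(-127)) = 1/(79019 - 80/(-127)) = 1/(79019 - 80*(-1/127)) = 1/(79019 + 80/127) = 1/(10035493/127) = 127/10035493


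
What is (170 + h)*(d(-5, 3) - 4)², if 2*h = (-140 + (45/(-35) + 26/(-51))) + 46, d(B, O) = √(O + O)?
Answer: 958991/357 - 348724*√6/357 ≈ 293.54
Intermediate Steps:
d(B, O) = √2*√O (d(B, O) = √(2*O) = √2*√O)
h = -34199/714 (h = ((-140 + (45/(-35) + 26/(-51))) + 46)/2 = ((-140 + (45*(-1/35) + 26*(-1/51))) + 46)/2 = ((-140 + (-9/7 - 26/51)) + 46)/2 = ((-140 - 641/357) + 46)/2 = (-50621/357 + 46)/2 = (½)*(-34199/357) = -34199/714 ≈ -47.898)
(170 + h)*(d(-5, 3) - 4)² = (170 - 34199/714)*(√2*√3 - 4)² = 87181*(√6 - 4)²/714 = 87181*(-4 + √6)²/714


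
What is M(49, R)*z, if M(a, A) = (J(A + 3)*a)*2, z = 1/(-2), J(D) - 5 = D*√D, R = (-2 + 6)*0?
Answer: -245 - 147*√3 ≈ -499.61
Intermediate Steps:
R = 0 (R = 4*0 = 0)
J(D) = 5 + D^(3/2) (J(D) = 5 + D*√D = 5 + D^(3/2))
z = -½ ≈ -0.50000
M(a, A) = 2*a*(5 + (3 + A)^(3/2)) (M(a, A) = ((5 + (A + 3)^(3/2))*a)*2 = ((5 + (3 + A)^(3/2))*a)*2 = (a*(5 + (3 + A)^(3/2)))*2 = 2*a*(5 + (3 + A)^(3/2)))
M(49, R)*z = (2*49*(5 + (3 + 0)^(3/2)))*(-½) = (2*49*(5 + 3^(3/2)))*(-½) = (2*49*(5 + 3*√3))*(-½) = (490 + 294*√3)*(-½) = -245 - 147*√3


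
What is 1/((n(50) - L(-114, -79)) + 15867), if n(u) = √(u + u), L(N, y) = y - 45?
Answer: 1/16001 ≈ 6.2496e-5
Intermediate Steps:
L(N, y) = -45 + y
n(u) = √2*√u (n(u) = √(2*u) = √2*√u)
1/((n(50) - L(-114, -79)) + 15867) = 1/((√2*√50 - (-45 - 79)) + 15867) = 1/((√2*(5*√2) - 1*(-124)) + 15867) = 1/((10 + 124) + 15867) = 1/(134 + 15867) = 1/16001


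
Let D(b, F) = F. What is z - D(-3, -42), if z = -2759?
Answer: -2717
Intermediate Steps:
z - D(-3, -42) = -2759 - 1*(-42) = -2759 + 42 = -2717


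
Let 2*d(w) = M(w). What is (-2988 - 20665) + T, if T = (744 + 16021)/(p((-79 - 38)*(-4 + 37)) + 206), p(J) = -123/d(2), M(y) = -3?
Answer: -6795299/288 ≈ -23595.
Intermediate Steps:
d(w) = -3/2 (d(w) = (½)*(-3) = -3/2)
p(J) = 82 (p(J) = -123/(-3/2) = -123*(-⅔) = 82)
T = 16765/288 (T = (744 + 16021)/(82 + 206) = 16765/288 ≈ 58.212)
(-2988 - 20665) + T = (-2988 - 20665) + 16765/288 = -23653 + 16765/288 = -6795299/288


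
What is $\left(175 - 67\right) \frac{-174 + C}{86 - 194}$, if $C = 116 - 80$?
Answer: $138$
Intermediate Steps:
$C = 36$
$\left(175 - 67\right) \frac{-174 + C}{86 - 194} = \left(175 - 67\right) \frac{-174 + 36}{86 - 194} = 108 \left(- \frac{138}{-108}\right) = 108 \left(\left(-138\right) \left(- \frac{1}{108}\right)\right) = 108 \cdot \frac{23}{18} = 138$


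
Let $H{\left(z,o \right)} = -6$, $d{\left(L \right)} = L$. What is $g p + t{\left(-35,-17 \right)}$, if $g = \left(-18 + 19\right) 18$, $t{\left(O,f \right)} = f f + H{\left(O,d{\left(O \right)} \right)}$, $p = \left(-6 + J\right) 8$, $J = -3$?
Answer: $-1013$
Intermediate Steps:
$p = -72$ ($p = \left(-6 - 3\right) 8 = \left(-9\right) 8 = -72$)
$t{\left(O,f \right)} = -6 + f^{2}$ ($t{\left(O,f \right)} = f f - 6 = f^{2} - 6 = -6 + f^{2}$)
$g = 18$ ($g = 1 \cdot 18 = 18$)
$g p + t{\left(-35,-17 \right)} = 18 \left(-72\right) - \left(6 - \left(-17\right)^{2}\right) = -1296 + \left(-6 + 289\right) = -1296 + 283 = -1013$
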